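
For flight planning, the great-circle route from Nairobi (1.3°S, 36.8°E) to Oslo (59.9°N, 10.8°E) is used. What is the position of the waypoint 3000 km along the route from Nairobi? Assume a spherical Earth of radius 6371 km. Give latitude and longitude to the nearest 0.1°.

Convert each endpoint to a unit vector on the sphere (x = cos φ cos λ, y = cos φ sin λ, z = sin φ).
The central angle between the endpoints is δ = arccos(p₁·p₂) ≈ 1.125 rad (64.5°). The total great-circle distance is δ·R ≈ 1.125 × 6371 ≈ 7169 km, so the target fraction is f = 3000/7169 ≈ 0.418.
Interpolate at f ≈ 0.418 with slerp weights a = sin((1−f)δ)/sin δ ≈ 0.674, b = sin(fδ)/sin δ ≈ 0.503.
p = a·p₁ + b·p₂ ≈ (0.788, 0.451, 0.420); φ = arcsin(p_z) ≈ 24.81°, λ = atan2(p_y, p_x) ≈ 29.81°.

≈ 24.8°N, 29.8°E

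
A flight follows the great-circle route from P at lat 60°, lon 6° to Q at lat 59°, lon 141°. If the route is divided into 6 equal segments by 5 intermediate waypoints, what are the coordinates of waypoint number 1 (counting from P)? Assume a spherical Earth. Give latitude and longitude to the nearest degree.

Convert each endpoint to a unit vector on the sphere (x = cos φ cos λ, y = cos φ sin λ, z = sin φ).
The central angle between the endpoints is δ = arccos(p₁·p₂) ≈ 0.976 rad (55.9°).
Interpolate at f = 1/6 with slerp weights a = sin((1−f)δ)/sin δ ≈ 0.877, b = sin(fδ)/sin δ ≈ 0.196.
p = a·p₁ + b·p₂ ≈ (0.358, 0.109, 0.927); φ = arcsin(p_z) ≈ 68.02°, λ = atan2(p_y, p_x) ≈ 16.97°.

≈ lat 68°, lon 17°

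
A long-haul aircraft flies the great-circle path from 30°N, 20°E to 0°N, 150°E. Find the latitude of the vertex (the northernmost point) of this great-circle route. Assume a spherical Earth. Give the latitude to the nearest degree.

The great circle lies in the plane with unit normal n̂ = (p₁ × p₂)/|p₁ × p₂|.
Here n̂_z ≈ +0.799; the vertex latitude is φ_max = arccos|n̂_z| ≈ 37.0°.
Check via Clairaut: cos φ_max = |cos φ₁| · sin C = cos(30.0°)·sin(67.2°) ≈ 0.799, again giving ≈ 37.0°.

≈ 37°N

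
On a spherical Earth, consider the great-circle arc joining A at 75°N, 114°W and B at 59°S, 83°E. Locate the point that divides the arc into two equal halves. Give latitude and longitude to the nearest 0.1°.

Convert each endpoint to a unit vector on the sphere (x = cos φ cos λ, y = cos φ sin λ, z = sin φ).
The central angle between the endpoints is δ = arccos(p₁·p₂) ≈ 2.842 rad (162.8°).
Interpolate at f = 1/2 with slerp weights a = sin((1−f)δ)/sin δ ≈ 3.350, b = sin(fδ)/sin δ ≈ 3.350.
p = a·p₁ + b·p₂ ≈ (-0.142, 0.920, 0.364); φ = arcsin(p_z) ≈ 21.36°, λ = atan2(p_y, p_x) ≈ 98.79°.

≈ 21.4°N, 98.8°E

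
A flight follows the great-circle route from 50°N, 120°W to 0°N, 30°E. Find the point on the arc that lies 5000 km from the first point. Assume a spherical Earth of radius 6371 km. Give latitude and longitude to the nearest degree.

≈ 65°N, 33°W

The haversine formula gives a central angle δ ≈ 2.161 rad (123.8°) between the endpoints. The total great-circle distance is δ·R ≈ 2.161 × 6371 ≈ 13769 km, so the target fraction is f = 5000/13769 ≈ 0.363.
Interpolate at f ≈ 0.363 with slerp weights a = sin((1−f)δ)/sin δ ≈ 1.181, b = sin(fδ)/sin δ ≈ 0.851.
p = a·p₁ + b·p₂ ≈ (0.357, -0.232, 0.905); φ = arcsin(p_z) ≈ 64.79°, λ = atan2(p_y, p_x) ≈ -33.02°.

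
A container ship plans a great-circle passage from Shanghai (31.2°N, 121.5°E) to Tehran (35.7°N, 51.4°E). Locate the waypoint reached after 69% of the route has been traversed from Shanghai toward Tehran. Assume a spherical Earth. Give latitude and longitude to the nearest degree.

Write both endpoints as unit vectors p₁, p₂ with components (cos φ cos λ, cos φ sin λ, sin φ).
The central angle between the endpoints is δ = arccos(p₁·p₂) ≈ 1.002 rad (57.4°).
Interpolate at f = 0.69 with slerp weights a = sin((1−f)δ)/sin δ ≈ 0.363, b = sin(fδ)/sin δ ≈ 0.757.
p = a·p₁ + b·p₂ ≈ (0.221, 0.745, 0.629); φ = arcsin(p_z) ≈ 39.01°, λ = atan2(p_y, p_x) ≈ 73.45°.

≈ (39°N, 73°E)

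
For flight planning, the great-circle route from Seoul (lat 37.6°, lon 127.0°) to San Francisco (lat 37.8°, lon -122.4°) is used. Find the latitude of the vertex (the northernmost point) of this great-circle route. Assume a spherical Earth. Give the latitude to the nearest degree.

The great circle lies in the plane with unit normal n̂ = (p₁ × p₂)/|p₁ × p₂|.
Here n̂_z ≈ +0.593; the vertex latitude is φ_max = arccos|n̂_z| ≈ 53.6°.
Check via Clairaut: cos φ_max = |cos φ₁| · sin C = cos(37.6°)·sin(48.5°) ≈ 0.593, again giving ≈ 53.6°.

≈ 54°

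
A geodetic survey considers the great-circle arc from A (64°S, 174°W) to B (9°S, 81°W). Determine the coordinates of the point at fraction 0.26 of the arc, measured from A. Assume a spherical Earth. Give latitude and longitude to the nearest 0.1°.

From cos δ = sin φ₁ sin φ₂ + cos φ₁ cos φ₂ cos Δλ, the central angle is δ ≈ 1.453 rad (83.2°).
Interpolate at f = 0.26 with slerp weights a = sin((1−f)δ)/sin δ ≈ 0.886, b = sin(fδ)/sin δ ≈ 0.371.
p = a·p₁ + b·p₂ ≈ (-0.329, -0.403, -0.854); φ = arcsin(p_z) ≈ -58.67°, λ = atan2(p_y, p_x) ≈ -129.22°.

≈ (58.7°S, 129.2°W)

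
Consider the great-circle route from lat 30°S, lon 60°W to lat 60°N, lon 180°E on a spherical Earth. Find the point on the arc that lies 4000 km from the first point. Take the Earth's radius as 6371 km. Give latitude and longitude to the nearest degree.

Write both endpoints as unit vectors p₁, p₂ with components (cos φ cos λ, cos φ sin λ, sin φ).
The central angle between the endpoints is δ = arccos(p₁·p₂) ≈ 2.278 rad (130.5°). The total great-circle distance is δ·R ≈ 2.278 × 6371 ≈ 14512 km, so the target fraction is f = 4000/14512 ≈ 0.276.
Interpolate at f ≈ 0.276 with slerp weights a = sin((1−f)δ)/sin δ ≈ 1.311, b = sin(fδ)/sin δ ≈ 0.773.
p = a·p₁ + b·p₂ ≈ (0.181, -0.983, 0.014); φ = arcsin(p_z) ≈ 0.77°, λ = atan2(p_y, p_x) ≈ -79.55°.

≈ lat 1°N, lon 80°W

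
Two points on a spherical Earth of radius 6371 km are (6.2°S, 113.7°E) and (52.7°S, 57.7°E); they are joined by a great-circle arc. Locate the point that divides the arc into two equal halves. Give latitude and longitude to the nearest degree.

≈ (32°S, 93°E)

Write both endpoints as unit vectors p₁, p₂ with components (cos φ cos λ, cos φ sin λ, sin φ).
The central angle between the endpoints is δ = arccos(p₁·p₂) ≈ 1.134 rad (65.0°).
Interpolate at f = 1/2 with slerp weights a = sin((1−f)δ)/sin δ ≈ 0.593, b = sin(fδ)/sin δ ≈ 0.593.
p = a·p₁ + b·p₂ ≈ (-0.045, 0.843, -0.536); φ = arcsin(p_z) ≈ -32.38°, λ = atan2(p_y, p_x) ≈ 93.05°.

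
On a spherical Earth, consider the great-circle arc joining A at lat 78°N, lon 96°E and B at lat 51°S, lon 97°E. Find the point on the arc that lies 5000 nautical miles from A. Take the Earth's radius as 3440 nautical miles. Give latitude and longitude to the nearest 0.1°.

≈ lat 5.3°S, lon 96.8°E

Convert each endpoint to a unit vector on the sphere (x = cos φ cos λ, y = cos φ sin λ, z = sin φ).
The central angle between the endpoints is δ = arccos(p₁·p₂) ≈ 2.252 rad (129.0°). The total great-circle distance is δ·R ≈ 2.252 × 3440 ≈ 7745 nmi, so the target fraction is f = 5000/7745 ≈ 0.646.
Interpolate at f ≈ 0.646 with slerp weights a = sin((1−f)δ)/sin δ ≈ 0.921, b = sin(fδ)/sin δ ≈ 1.278.
p = a·p₁ + b·p₂ ≈ (-0.118, 0.989, -0.092); φ = arcsin(p_z) ≈ -5.28°, λ = atan2(p_y, p_x) ≈ 96.81°.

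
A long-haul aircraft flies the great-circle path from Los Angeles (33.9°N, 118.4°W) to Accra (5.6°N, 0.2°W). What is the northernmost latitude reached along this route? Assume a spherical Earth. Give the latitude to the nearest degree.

≈ 39°N

The great circle lies in the plane with unit normal n̂ = (p₁ × p₂)/|p₁ × p₂|.
Here n̂_z ≈ +0.773; the vertex latitude is φ_max = arccos|n̂_z| ≈ 39.4°.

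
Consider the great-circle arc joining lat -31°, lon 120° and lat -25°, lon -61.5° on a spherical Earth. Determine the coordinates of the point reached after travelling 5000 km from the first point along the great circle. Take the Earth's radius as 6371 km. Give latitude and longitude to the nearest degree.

Convert each endpoint to a unit vector on the sphere (x = cos φ cos λ, y = cos φ sin λ, z = sin φ).
The central angle between the endpoints is δ = arccos(p₁·p₂) ≈ 2.164 rad (124.0°). The total great-circle distance is δ·R ≈ 2.164 × 6371 ≈ 13786 km, so the target fraction is f = 5000/13786 ≈ 0.363.
Interpolate at f ≈ 0.363 with slerp weights a = sin((1−f)δ)/sin δ ≈ 1.184, b = sin(fδ)/sin δ ≈ 0.852.
p = a·p₁ + b·p₂ ≈ (-0.139, 0.200, -0.970); φ = arcsin(p_z) ≈ -75.91°, λ = atan2(p_y, p_x) ≈ 124.76°.

≈ lat -76°, lon 125°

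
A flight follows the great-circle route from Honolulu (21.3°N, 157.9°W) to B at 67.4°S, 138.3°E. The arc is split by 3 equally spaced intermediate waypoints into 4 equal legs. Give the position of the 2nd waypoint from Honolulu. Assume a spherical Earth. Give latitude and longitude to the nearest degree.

From cos δ = sin φ₁ sin φ₂ + cos φ₁ cos φ₂ cos Δλ, the central angle is δ ≈ 1.749 rad (100.2°).
Interpolate at f = 2/4 with slerp weights a = sin((1−f)δ)/sin δ ≈ 0.780, b = sin(fδ)/sin δ ≈ 0.780.
p = a·p₁ + b·p₂ ≈ (-0.897, -0.074, -0.437); φ = arcsin(p_z) ≈ -25.88°, λ = atan2(p_y, p_x) ≈ -175.28°.

≈ 26°S, 175°W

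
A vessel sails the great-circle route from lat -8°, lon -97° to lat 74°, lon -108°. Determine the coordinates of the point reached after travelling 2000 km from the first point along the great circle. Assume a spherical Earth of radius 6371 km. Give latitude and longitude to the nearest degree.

Write both endpoints as unit vectors p₁, p₂ with components (cos φ cos λ, cos φ sin λ, sin φ).
The central angle between the endpoints is δ = arccos(p₁·p₂) ≈ 1.436 rad (82.3°). The total great-circle distance is δ·R ≈ 1.436 × 6371 ≈ 9150 km, so the target fraction is f = 2000/9150 ≈ 0.219.
Interpolate at f ≈ 0.219 with slerp weights a = sin((1−f)δ)/sin δ ≈ 0.909, b = sin(fδ)/sin δ ≈ 0.312.
p = a·p₁ + b·p₂ ≈ (-0.136, -0.975, 0.173); φ = arcsin(p_z) ≈ 9.96°, λ = atan2(p_y, p_x) ≈ -97.95°.

≈ lat 10°, lon -98°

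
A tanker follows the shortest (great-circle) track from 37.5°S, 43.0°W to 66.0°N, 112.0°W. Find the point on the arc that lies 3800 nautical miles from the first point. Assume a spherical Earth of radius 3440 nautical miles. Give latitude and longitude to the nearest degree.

≈ 22°N, 67°W

From cos δ = sin φ₁ sin φ₂ + cos φ₁ cos φ₂ cos Δλ, the central angle is δ ≈ 2.027 rad (116.1°). The total great-circle distance is δ·R ≈ 2.027 × 3440 ≈ 6973 nmi, so the target fraction is f = 3800/6973 ≈ 0.545.
Interpolate at f ≈ 0.545 with slerp weights a = sin((1−f)δ)/sin δ ≈ 0.888, b = sin(fδ)/sin δ ≈ 0.995.
p = a·p₁ + b·p₂ ≈ (0.363, -0.856, 0.369); φ = arcsin(p_z) ≈ 21.63°, λ = atan2(p_y, p_x) ≈ -66.98°.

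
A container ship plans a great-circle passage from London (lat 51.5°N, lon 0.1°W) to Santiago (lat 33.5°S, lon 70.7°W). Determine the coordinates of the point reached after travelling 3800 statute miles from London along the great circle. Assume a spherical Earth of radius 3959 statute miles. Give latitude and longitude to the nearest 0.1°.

≈ lat 8.8°N, lon 42.6°W

Write both endpoints as unit vectors p₁, p₂ with components (cos φ cos λ, cos φ sin λ, sin φ).
The central angle between the endpoints is δ = arccos(p₁·p₂) ≈ 1.833 rad (105.0°). The total great-circle distance is δ·R ≈ 1.833 × 3959 ≈ 7258 mi, so the target fraction is f = 3800/7258 ≈ 0.524.
Interpolate at f ≈ 0.524 with slerp weights a = sin((1−f)δ)/sin δ ≈ 0.794, b = sin(fδ)/sin δ ≈ 0.848.
p = a·p₁ + b·p₂ ≈ (0.728, -0.668, 0.153); φ = arcsin(p_z) ≈ 8.81°, λ = atan2(p_y, p_x) ≈ -42.56°.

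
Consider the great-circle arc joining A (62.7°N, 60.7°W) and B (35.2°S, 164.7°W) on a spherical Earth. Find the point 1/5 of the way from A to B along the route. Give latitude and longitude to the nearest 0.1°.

≈ (51.3°N, 103.7°W)

Convert each endpoint to a unit vector on the sphere (x = cos φ cos λ, y = cos φ sin λ, z = sin φ).
The central angle between the endpoints is δ = arccos(p₁·p₂) ≈ 2.218 rad (127.1°).
Interpolate at f = 1/5 with slerp weights a = sin((1−f)δ)/sin δ ≈ 1.228, b = sin(fδ)/sin δ ≈ 0.538.
p = a·p₁ + b·p₂ ≈ (-0.148, -0.607, 0.781); φ = arcsin(p_z) ≈ 51.33°, λ = atan2(p_y, p_x) ≈ -103.74°.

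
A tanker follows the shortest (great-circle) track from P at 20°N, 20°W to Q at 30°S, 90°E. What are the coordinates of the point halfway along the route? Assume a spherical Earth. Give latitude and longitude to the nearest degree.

≈ 9°S, 32°E

Convert each endpoint to a unit vector on the sphere (x = cos φ cos λ, y = cos φ sin λ, z = sin φ).
The central angle between the endpoints is δ = arccos(p₁·p₂) ≈ 2.037 rad (116.7°).
Interpolate at f = 1/2 with slerp weights a = sin((1−f)δ)/sin δ ≈ 0.953, b = sin(fδ)/sin δ ≈ 0.953.
p = a·p₁ + b·p₂ ≈ (0.841, 0.519, -0.151); φ = arcsin(p_z) ≈ -8.66°, λ = atan2(p_y, p_x) ≈ 31.67°.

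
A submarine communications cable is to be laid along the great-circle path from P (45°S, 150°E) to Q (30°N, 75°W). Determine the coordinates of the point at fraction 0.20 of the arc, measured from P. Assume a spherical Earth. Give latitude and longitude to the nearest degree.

≈ (42°S, 171°W)

Convert each endpoint to a unit vector on the sphere (x = cos φ cos λ, y = cos φ sin λ, z = sin φ).
The central angle between the endpoints is δ = arccos(p₁·p₂) ≈ 2.476 rad (141.9°).
Interpolate at f = 0.20 with slerp weights a = sin((1−f)δ)/sin δ ≈ 1.485, b = sin(fδ)/sin δ ≈ 0.770.
p = a·p₁ + b·p₂ ≈ (-0.737, -0.119, -0.665); φ = arcsin(p_z) ≈ -41.71°, λ = atan2(p_y, p_x) ≈ -170.85°.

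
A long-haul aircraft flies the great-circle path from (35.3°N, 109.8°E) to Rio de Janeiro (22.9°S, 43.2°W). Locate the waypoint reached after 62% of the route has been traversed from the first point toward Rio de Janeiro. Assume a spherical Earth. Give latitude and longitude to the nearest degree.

From cos δ = sin φ₁ sin φ₂ + cos φ₁ cos φ₂ cos Δλ, the central angle is δ ≈ 2.679 rad (153.5°).
Interpolate at f = 0.62 with slerp weights a = sin((1−f)δ)/sin δ ≈ 1.905, b = sin(fδ)/sin δ ≈ 2.230.
p = a·p₁ + b·p₂ ≈ (0.971, 0.057, 0.233); φ = arcsin(p_z) ≈ 13.49°, λ = atan2(p_y, p_x) ≈ 3.36°.

≈ (13°N, 3°E)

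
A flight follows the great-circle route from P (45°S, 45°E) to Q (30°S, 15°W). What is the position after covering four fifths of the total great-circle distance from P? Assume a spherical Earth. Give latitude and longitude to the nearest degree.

≈ (35°S, 5°W)

From cos δ = sin φ₁ sin φ₂ + cos φ₁ cos φ₂ cos Δλ, the central angle is δ ≈ 0.850 rad (48.7°).
Interpolate at f = 4/5 with slerp weights a = sin((1−f)δ)/sin δ ≈ 0.225, b = sin(fδ)/sin δ ≈ 0.837.
p = a·p₁ + b·p₂ ≈ (0.813, -0.075, -0.578); φ = arcsin(p_z) ≈ -35.29°, λ = atan2(p_y, p_x) ≈ -5.27°.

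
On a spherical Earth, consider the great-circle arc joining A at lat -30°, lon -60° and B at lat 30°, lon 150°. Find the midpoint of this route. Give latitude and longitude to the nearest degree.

≈ lat 0°, lon -135°

From cos δ = sin φ₁ sin φ₂ + cos φ₁ cos φ₂ cos Δλ, the central angle is δ ≈ 2.689 rad (154.1°).
Interpolate at f = 1/2 with slerp weights a = sin((1−f)δ)/sin δ ≈ 2.231, b = sin(fδ)/sin δ ≈ 2.231.
p = a·p₁ + b·p₂ ≈ (-0.707, -0.707, 0.000); φ = arcsin(p_z) ≈ 0.00°, λ = atan2(p_y, p_x) ≈ -135.00°.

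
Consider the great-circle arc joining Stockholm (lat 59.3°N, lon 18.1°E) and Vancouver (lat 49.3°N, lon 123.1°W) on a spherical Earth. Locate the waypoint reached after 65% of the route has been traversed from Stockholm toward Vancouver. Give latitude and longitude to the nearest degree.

The haversine formula gives a central angle δ ≈ 1.168 rad (66.9°) between the endpoints.
Interpolate at f = 0.65 with slerp weights a = sin((1−f)δ)/sin δ ≈ 0.432, b = sin(fδ)/sin δ ≈ 0.748.
p = a·p₁ + b·p₂ ≈ (-0.057, -0.340, 0.939); φ = arcsin(p_z) ≈ 69.83°, λ = atan2(p_y, p_x) ≈ -99.48°.

≈ lat 70°N, lon 99°W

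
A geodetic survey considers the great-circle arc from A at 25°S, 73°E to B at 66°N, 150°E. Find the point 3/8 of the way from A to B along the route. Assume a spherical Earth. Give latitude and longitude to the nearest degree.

Write both endpoints as unit vectors p₁, p₂ with components (cos φ cos λ, cos φ sin λ, sin φ).
The central angle between the endpoints is δ = arccos(p₁·p₂) ≈ 1.879 rad (107.6°).
Interpolate at f = 3/8 with slerp weights a = sin((1−f)δ)/sin δ ≈ 0.968, b = sin(fδ)/sin δ ≈ 0.680.
p = a·p₁ + b·p₂ ≈ (0.017, 0.977, 0.212); φ = arcsin(p_z) ≈ 12.23°, λ = atan2(p_y, p_x) ≈ 89.00°.

≈ 12°N, 89°E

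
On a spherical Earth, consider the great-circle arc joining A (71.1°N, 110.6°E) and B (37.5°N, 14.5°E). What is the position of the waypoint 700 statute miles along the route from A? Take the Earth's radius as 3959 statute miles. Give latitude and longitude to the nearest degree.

≈ (72°N, 78°E)

Write both endpoints as unit vectors p₁, p₂ with components (cos φ cos λ, cos φ sin λ, sin φ).
The central angle between the endpoints is δ = arccos(p₁·p₂) ≈ 0.990 rad (56.7°). The total great-circle distance is δ·R ≈ 0.990 × 3959 ≈ 3920 mi, so the target fraction is f = 700/3920 ≈ 0.179.
Interpolate at f ≈ 0.179 with slerp weights a = sin((1−f)δ)/sin δ ≈ 0.869, b = sin(fδ)/sin δ ≈ 0.210.
p = a·p₁ + b·p₂ ≈ (0.063, 0.305, 0.950); φ = arcsin(p_z) ≈ 71.84°, λ = atan2(p_y, p_x) ≈ 78.42°.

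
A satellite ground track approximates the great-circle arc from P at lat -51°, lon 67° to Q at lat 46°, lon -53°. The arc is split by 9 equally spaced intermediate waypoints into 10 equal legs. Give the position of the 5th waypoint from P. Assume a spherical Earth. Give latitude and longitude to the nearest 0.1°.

The haversine formula gives a central angle δ ≈ 2.462 rad (141.0°) between the endpoints.
Interpolate at f = 5/10 with slerp weights a = sin((1−f)δ)/sin δ ≈ 1.499, b = sin(fδ)/sin δ ≈ 1.499.
p = a·p₁ + b·p₂ ≈ (0.996, 0.037, -0.087); φ = arcsin(p_z) ≈ -4.97°, λ = atan2(p_y, p_x) ≈ 2.11°.

≈ lat -5.0°, lon 2.1°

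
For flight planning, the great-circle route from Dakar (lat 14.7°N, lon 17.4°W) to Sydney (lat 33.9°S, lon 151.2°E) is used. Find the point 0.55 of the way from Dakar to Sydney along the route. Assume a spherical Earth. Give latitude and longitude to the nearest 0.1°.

≈ lat 58.6°S, lon 40.4°E

Write both endpoints as unit vectors p₁, p₂ with components (cos φ cos λ, cos φ sin λ, sin φ).
The central angle between the endpoints is δ = arccos(p₁·p₂) ≈ 2.761 rad (158.2°).
Interpolate at f = 0.55 with slerp weights a = sin((1−f)δ)/sin δ ≈ 2.550, b = sin(fδ)/sin δ ≈ 2.690.
p = a·p₁ + b·p₂ ≈ (0.397, 0.338, -0.853); φ = arcsin(p_z) ≈ -58.57°, λ = atan2(p_y, p_x) ≈ 40.42°.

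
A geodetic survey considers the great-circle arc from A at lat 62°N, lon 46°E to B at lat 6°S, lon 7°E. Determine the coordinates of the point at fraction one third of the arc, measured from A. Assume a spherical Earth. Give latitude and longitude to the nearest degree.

≈ lat 41°N, lon 25°E

The haversine formula gives a central angle δ ≈ 1.297 rad (74.3°) between the endpoints.
Interpolate at f = 1/3 with slerp weights a = sin((1−f)δ)/sin δ ≈ 0.790, b = sin(fδ)/sin δ ≈ 0.435.
p = a·p₁ + b·p₂ ≈ (0.687, 0.320, 0.652); φ = arcsin(p_z) ≈ 40.71°, λ = atan2(p_y, p_x) ≈ 24.94°.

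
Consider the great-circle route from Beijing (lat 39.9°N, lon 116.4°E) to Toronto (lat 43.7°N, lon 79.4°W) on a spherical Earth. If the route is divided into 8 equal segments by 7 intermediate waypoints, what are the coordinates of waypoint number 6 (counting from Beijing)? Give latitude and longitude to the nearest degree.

Write both endpoints as unit vectors p₁, p₂ with components (cos φ cos λ, cos φ sin λ, sin φ).
The central angle between the endpoints is δ = arccos(p₁·p₂) ≈ 1.661 rad (95.2°).
Interpolate at f = 6/8 with slerp weights a = sin((1−f)δ)/sin δ ≈ 0.405, b = sin(fδ)/sin δ ≈ 0.952.
p = a·p₁ + b·p₂ ≈ (-0.012, -0.398, 0.917); φ = arcsin(p_z) ≈ 66.55°, λ = atan2(p_y, p_x) ≈ -91.68°.

≈ lat 67°N, lon 92°W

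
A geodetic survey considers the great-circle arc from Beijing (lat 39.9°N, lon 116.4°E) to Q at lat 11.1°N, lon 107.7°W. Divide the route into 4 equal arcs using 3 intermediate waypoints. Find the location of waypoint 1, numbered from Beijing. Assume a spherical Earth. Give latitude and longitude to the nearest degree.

Convert each endpoint to a unit vector on the sphere (x = cos φ cos λ, y = cos φ sin λ, z = sin φ).
The central angle between the endpoints is δ = arccos(p₁·p₂) ≈ 2.001 rad (114.7°).
Interpolate at f = 1/4 with slerp weights a = sin((1−f)δ)/sin δ ≈ 1.098, b = sin(fδ)/sin δ ≈ 0.528.
p = a·p₁ + b·p₂ ≈ (-0.532, 0.261, 0.806); φ = arcsin(p_z) ≈ 53.67°, λ = atan2(p_y, p_x) ≈ 153.87°.

≈ lat 54°N, lon 154°E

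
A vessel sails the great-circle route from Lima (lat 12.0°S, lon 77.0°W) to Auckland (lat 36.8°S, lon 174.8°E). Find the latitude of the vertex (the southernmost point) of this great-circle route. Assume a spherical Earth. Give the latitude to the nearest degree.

The great circle lies in the plane with unit normal n̂ = (p₁ × p₂)/|p₁ × p₂|.
Here n̂_z ≈ -0.749; the vertex latitude is φ_max = arccos|n̂_z| ≈ 41.5°.
Check via Clairaut: cos φ_max = |cos φ₁| · sin C = cos(12.0°)·sin(130.0°) ≈ 0.749, again giving ≈ 41.5°.

≈ 41°S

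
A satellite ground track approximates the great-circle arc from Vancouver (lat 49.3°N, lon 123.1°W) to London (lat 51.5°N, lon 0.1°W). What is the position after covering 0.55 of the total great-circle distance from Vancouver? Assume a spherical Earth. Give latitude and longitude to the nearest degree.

≈ lat 68°N, lon 55°W

Write both endpoints as unit vectors p₁, p₂ with components (cos φ cos λ, cos φ sin λ, sin φ).
The central angle between the endpoints is δ = arccos(p₁·p₂) ≈ 1.189 rad (68.1°).
Interpolate at f = 0.55 with slerp weights a = sin((1−f)δ)/sin δ ≈ 0.550, b = sin(fδ)/sin δ ≈ 0.656.
p = a·p₁ + b·p₂ ≈ (0.212, -0.301, 0.930); φ = arcsin(p_z) ≈ 68.39°, λ = atan2(p_y, p_x) ≈ -54.78°.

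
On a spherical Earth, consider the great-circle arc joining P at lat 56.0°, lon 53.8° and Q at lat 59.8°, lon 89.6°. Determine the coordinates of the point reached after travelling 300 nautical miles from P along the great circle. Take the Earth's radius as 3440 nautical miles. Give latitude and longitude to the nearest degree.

Write both endpoints as unit vectors p₁, p₂ with components (cos φ cos λ, cos φ sin λ, sin φ).
The central angle between the endpoints is δ = arccos(p₁·p₂) ≈ 0.334 rad (19.2°). The total great-circle distance is δ·R ≈ 0.334 × 3440 ≈ 1150 nmi, so the target fraction is f = 300/1150 ≈ 0.261.
Interpolate at f ≈ 0.261 with slerp weights a = sin((1−f)δ)/sin δ ≈ 0.745, b = sin(fδ)/sin δ ≈ 0.265.
p = a·p₁ + b·p₂ ≈ (0.247, 0.470, 0.847); φ = arcsin(p_z) ≈ 57.93°, λ = atan2(p_y, p_x) ≈ 62.26°.

≈ lat 58°, lon 62°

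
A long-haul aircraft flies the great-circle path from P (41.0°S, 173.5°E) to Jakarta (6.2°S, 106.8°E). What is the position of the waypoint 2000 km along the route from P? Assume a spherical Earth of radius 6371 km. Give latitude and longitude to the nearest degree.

≈ (35°S, 152°E)

Convert each endpoint to a unit vector on the sphere (x = cos φ cos λ, y = cos φ sin λ, z = sin φ).
The central angle between the endpoints is δ = arccos(p₁·p₂) ≈ 1.194 rad (68.4°). The total great-circle distance is δ·R ≈ 1.194 × 6371 ≈ 7609 km, so the target fraction is f = 2000/7609 ≈ 0.263.
Interpolate at f ≈ 0.263 with slerp weights a = sin((1−f)δ)/sin δ ≈ 0.829, b = sin(fδ)/sin δ ≈ 0.332.
p = a·p₁ + b·p₂ ≈ (-0.717, 0.387, -0.580); φ = arcsin(p_z) ≈ -35.43°, λ = atan2(p_y, p_x) ≈ 151.65°.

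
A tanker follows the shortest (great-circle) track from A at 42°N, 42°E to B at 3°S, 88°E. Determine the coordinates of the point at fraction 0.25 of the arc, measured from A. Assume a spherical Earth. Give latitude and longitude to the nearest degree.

Write both endpoints as unit vectors p₁, p₂ with components (cos φ cos λ, cos φ sin λ, sin φ).
The central angle between the endpoints is δ = arccos(p₁·p₂) ≈ 1.070 rad (61.3°).
Interpolate at f = 0.25 with slerp weights a = sin((1−f)δ)/sin δ ≈ 0.820, b = sin(fδ)/sin δ ≈ 0.301.
p = a·p₁ + b·p₂ ≈ (0.463, 0.708, 0.533); φ = arcsin(p_z) ≈ 32.19°, λ = atan2(p_y, p_x) ≈ 56.82°.

≈ 32°N, 57°E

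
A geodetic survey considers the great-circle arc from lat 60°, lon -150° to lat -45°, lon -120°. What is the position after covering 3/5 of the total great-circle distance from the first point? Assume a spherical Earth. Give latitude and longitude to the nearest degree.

The haversine formula gives a central angle δ ≈ 1.882 rad (107.8°) between the endpoints.
Interpolate at f = 3/5 with slerp weights a = sin((1−f)δ)/sin δ ≈ 0.718, b = sin(fδ)/sin δ ≈ 0.950.
p = a·p₁ + b·p₂ ≈ (-0.647, -0.761, -0.050); φ = arcsin(p_z) ≈ -2.84°, λ = atan2(p_y, p_x) ≈ -130.36°.

≈ lat -3°, lon -130°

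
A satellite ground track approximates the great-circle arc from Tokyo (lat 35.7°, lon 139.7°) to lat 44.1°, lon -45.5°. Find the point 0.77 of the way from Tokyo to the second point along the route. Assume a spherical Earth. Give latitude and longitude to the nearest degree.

From cos δ = sin φ₁ sin φ₂ + cos φ₁ cos φ₂ cos Δλ, the central angle is δ ≈ 1.746 rad (100.1°).
Interpolate at f = 0.77 with slerp weights a = sin((1−f)δ)/sin δ ≈ 0.397, b = sin(fδ)/sin δ ≈ 0.990.
p = a·p₁ + b·p₂ ≈ (0.252, -0.298, 0.920); φ = arcsin(p_z) ≈ 67.00°, λ = atan2(p_y, p_x) ≈ -49.79°.

≈ lat 67°, lon -50°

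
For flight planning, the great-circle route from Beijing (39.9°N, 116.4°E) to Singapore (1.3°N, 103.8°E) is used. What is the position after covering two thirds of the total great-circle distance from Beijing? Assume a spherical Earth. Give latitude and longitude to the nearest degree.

≈ 14°N, 107°E

Convert each endpoint to a unit vector on the sphere (x = cos φ cos λ, y = cos φ sin λ, z = sin φ).
The central angle between the endpoints is δ = arccos(p₁·p₂) ≈ 0.703 rad (40.3°).
Interpolate at f = 2/3 with slerp weights a = sin((1−f)δ)/sin δ ≈ 0.359, b = sin(fδ)/sin δ ≈ 0.699.
p = a·p₁ + b·p₂ ≈ (-0.289, 0.925, 0.246); φ = arcsin(p_z) ≈ 14.25°, λ = atan2(p_y, p_x) ≈ 107.36°.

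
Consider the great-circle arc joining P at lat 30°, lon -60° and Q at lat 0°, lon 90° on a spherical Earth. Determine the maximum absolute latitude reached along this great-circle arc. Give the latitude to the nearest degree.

The great circle lies in the plane with unit normal n̂ = (p₁ × p₂)/|p₁ × p₂|.
Here n̂_z ≈ +0.655; the vertex latitude is φ_max = arccos|n̂_z| ≈ 49.1°.
Check via Clairaut: cos φ_max = |cos φ₁| · sin C = cos(30.0°)·sin(49.1°) ≈ 0.655, again giving ≈ 49.1°.

≈ 49°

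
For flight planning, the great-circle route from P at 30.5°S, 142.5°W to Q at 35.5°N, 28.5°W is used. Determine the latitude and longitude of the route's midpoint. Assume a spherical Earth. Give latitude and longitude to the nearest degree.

≈ 5°N, 88°W

The haversine formula gives a central angle δ ≈ 2.190 rad (125.5°) between the endpoints.
Interpolate at f = 1/2 with slerp weights a = sin((1−f)δ)/sin δ ≈ 1.091, b = sin(fδ)/sin δ ≈ 1.091.
p = a·p₁ + b·p₂ ≈ (0.035, -0.996, 0.080); φ = arcsin(p_z) ≈ 4.58°, λ = atan2(p_y, p_x) ≈ -88.00°.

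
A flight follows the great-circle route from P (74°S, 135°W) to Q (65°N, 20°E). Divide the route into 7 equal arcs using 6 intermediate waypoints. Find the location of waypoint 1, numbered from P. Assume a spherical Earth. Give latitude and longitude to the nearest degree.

≈ (70°S, 51°W)

Convert each endpoint to a unit vector on the sphere (x = cos φ cos λ, y = cos φ sin λ, z = sin φ).
The central angle between the endpoints is δ = arccos(p₁·p₂) ≈ 2.926 rad (167.6°).
Interpolate at f = 1/7 with slerp weights a = sin((1−f)δ)/sin δ ≈ 2.764, b = sin(fδ)/sin δ ≈ 1.894.
p = a·p₁ + b·p₂ ≈ (0.214, -0.265, -0.940); φ = arcsin(p_z) ≈ -70.11°, λ = atan2(p_y, p_x) ≈ -51.14°.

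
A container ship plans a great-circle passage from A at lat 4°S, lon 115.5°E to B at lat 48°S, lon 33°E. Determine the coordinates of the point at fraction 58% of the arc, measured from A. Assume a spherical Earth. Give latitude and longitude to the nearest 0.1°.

≈ lat 36.4°S, lon 77.6°E

Write both endpoints as unit vectors p₁, p₂ with components (cos φ cos λ, cos φ sin λ, sin φ).
The central angle between the endpoints is δ = arccos(p₁·p₂) ≈ 1.431 rad (82.0°).
Interpolate at f = 0.58 with slerp weights a = sin((1−f)δ)/sin δ ≈ 0.571, b = sin(fδ)/sin δ ≈ 0.745.
p = a·p₁ + b·p₂ ≈ (0.173, 0.786, -0.594); φ = arcsin(p_z) ≈ -36.42°, λ = atan2(p_y, p_x) ≈ 77.59°.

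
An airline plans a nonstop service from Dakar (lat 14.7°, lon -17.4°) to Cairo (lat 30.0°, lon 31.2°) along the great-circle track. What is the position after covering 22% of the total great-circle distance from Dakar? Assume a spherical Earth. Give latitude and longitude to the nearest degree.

The haversine formula gives a central angle δ ≈ 0.822 rad (47.1°) between the endpoints.
Interpolate at f = 0.22 with slerp weights a = sin((1−f)δ)/sin δ ≈ 0.817, b = sin(fδ)/sin δ ≈ 0.246.
p = a·p₁ + b·p₂ ≈ (0.936, -0.126, 0.330); φ = arcsin(p_z) ≈ 19.27°, λ = atan2(p_y, p_x) ≈ -7.67°.

≈ lat 19°, lon -8°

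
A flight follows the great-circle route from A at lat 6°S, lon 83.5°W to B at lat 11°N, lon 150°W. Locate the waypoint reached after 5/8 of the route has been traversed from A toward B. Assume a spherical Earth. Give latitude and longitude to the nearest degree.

≈ lat 5°N, lon 125°W

Write both endpoints as unit vectors p₁, p₂ with components (cos φ cos λ, cos φ sin λ, sin φ).
The central angle between the endpoints is δ = arccos(p₁·p₂) ≈ 1.193 rad (68.3°).
Interpolate at f = 5/8 with slerp weights a = sin((1−f)δ)/sin δ ≈ 0.465, b = sin(fδ)/sin δ ≈ 0.730.
p = a·p₁ + b·p₂ ≈ (-0.568, -0.818, 0.091); φ = arcsin(p_z) ≈ 5.20°, λ = atan2(p_y, p_x) ≈ -124.78°.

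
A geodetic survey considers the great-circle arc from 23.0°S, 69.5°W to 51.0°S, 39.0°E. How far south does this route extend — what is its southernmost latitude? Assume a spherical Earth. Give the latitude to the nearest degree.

The great circle lies in the plane with unit normal n̂ = (p₁ × p₂)/|p₁ × p₂|.
Here n̂_z ≈ +0.553; the vertex latitude is φ_max = arccos|n̂_z| ≈ 56.4°.

≈ 56°S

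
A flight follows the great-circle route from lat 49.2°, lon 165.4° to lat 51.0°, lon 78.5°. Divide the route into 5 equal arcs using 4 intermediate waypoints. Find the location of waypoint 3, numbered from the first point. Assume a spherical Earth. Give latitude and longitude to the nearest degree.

Write both endpoints as unit vectors p₁, p₂ with components (cos φ cos λ, cos φ sin λ, sin φ).
The central angle between the endpoints is δ = arccos(p₁·p₂) ≈ 0.914 rad (52.4°).
Interpolate at f = 3/5 with slerp weights a = sin((1−f)δ)/sin δ ≈ 0.451, b = sin(fδ)/sin δ ≈ 0.658.
p = a·p₁ + b·p₂ ≈ (-0.203, 0.480, 0.853); φ = arcsin(p_z) ≈ 58.57°, λ = atan2(p_y, p_x) ≈ 112.90°.

≈ lat 59°, lon 113°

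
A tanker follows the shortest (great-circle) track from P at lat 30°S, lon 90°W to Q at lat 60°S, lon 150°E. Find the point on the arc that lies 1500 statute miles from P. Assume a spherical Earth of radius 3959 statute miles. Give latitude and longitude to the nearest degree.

≈ lat 49°S, lon 104°W

The haversine formula gives a central angle δ ≈ 1.353 rad (77.5°) between the endpoints. The total great-circle distance is δ·R ≈ 1.353 × 3959 ≈ 5355 mi, so the target fraction is f = 1500/5355 ≈ 0.280.
Interpolate at f ≈ 0.280 with slerp weights a = sin((1−f)δ)/sin δ ≈ 0.847, b = sin(fδ)/sin δ ≈ 0.379.
p = a·p₁ + b·p₂ ≈ (-0.164, -0.639, -0.752); φ = arcsin(p_z) ≈ -48.73°, λ = atan2(p_y, p_x) ≈ -104.40°.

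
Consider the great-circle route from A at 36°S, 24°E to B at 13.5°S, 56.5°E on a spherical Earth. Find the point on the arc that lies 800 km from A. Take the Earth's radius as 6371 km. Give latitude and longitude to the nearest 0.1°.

≈ 32.2°S, 31.4°E

Write both endpoints as unit vectors p₁, p₂ with components (cos φ cos λ, cos φ sin λ, sin φ).
The central angle between the endpoints is δ = arccos(p₁·p₂) ≈ 0.642 rad (36.8°). The total great-circle distance is δ·R ≈ 0.642 × 6371 ≈ 4093 km, so the target fraction is f = 800/4093 ≈ 0.195.
Interpolate at f ≈ 0.195 with slerp weights a = sin((1−f)δ)/sin δ ≈ 0.825, b = sin(fδ)/sin δ ≈ 0.209.
p = a·p₁ + b·p₂ ≈ (0.722, 0.441, -0.534); φ = arcsin(p_z) ≈ -32.25°, λ = atan2(p_y, p_x) ≈ 31.42°.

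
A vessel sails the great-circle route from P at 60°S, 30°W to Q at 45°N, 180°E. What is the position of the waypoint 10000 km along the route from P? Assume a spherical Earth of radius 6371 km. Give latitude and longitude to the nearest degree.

Convert each endpoint to a unit vector on the sphere (x = cos φ cos λ, y = cos φ sin λ, z = sin φ).
The central angle between the endpoints is δ = arccos(p₁·p₂) ≈ 2.735 rad (156.7°). The total great-circle distance is δ·R ≈ 2.735 × 6371 ≈ 17426 km, so the target fraction is f = 10000/17426 ≈ 0.574.
Interpolate at f ≈ 0.574 with slerp weights a = sin((1−f)δ)/sin δ ≈ 2.325, b = sin(fδ)/sin δ ≈ 2.530.
p = a·p₁ + b·p₂ ≈ (-0.782, -0.581, -0.225); φ = arcsin(p_z) ≈ -12.98°, λ = atan2(p_y, p_x) ≈ -143.38°.

≈ 13°S, 143°W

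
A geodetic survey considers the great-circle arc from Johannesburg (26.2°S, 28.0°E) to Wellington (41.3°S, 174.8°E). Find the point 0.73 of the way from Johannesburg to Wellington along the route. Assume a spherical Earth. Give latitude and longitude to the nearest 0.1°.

≈ (62.7°S, 142.6°E)

The haversine formula gives a central angle δ ≈ 1.847 rad (105.8°) between the endpoints.
Interpolate at f = 0.73 with slerp weights a = sin((1−f)δ)/sin δ ≈ 0.497, b = sin(fδ)/sin δ ≈ 1.014.
p = a·p₁ + b·p₂ ≈ (-0.365, 0.278, -0.889); φ = arcsin(p_z) ≈ -62.69°, λ = atan2(p_y, p_x) ≈ 142.64°.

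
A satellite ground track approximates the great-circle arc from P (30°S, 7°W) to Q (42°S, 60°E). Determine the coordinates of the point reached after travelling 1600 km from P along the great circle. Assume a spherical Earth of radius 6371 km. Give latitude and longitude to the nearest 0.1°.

Convert each endpoint to a unit vector on the sphere (x = cos φ cos λ, y = cos φ sin λ, z = sin φ).
The central angle between the endpoints is δ = arccos(p₁·p₂) ≈ 0.945 rad (54.1°). The total great-circle distance is δ·R ≈ 0.945 × 6371 ≈ 6018 km, so the target fraction is f = 1600/6018 ≈ 0.266.
Interpolate at f ≈ 0.266 with slerp weights a = sin((1−f)δ)/sin δ ≈ 0.789, b = sin(fδ)/sin δ ≈ 0.307.
p = a·p₁ + b·p₂ ≈ (0.792, 0.114, -0.600); φ = arcsin(p_z) ≈ -36.85°, λ = atan2(p_y, p_x) ≈ 8.20°.

≈ (36.8°S, 8.2°E)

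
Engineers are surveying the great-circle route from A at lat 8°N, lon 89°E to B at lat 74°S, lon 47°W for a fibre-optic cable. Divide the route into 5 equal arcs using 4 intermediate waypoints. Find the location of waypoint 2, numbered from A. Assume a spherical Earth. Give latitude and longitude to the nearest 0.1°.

Convert each endpoint to a unit vector on the sphere (x = cos φ cos λ, y = cos φ sin λ, z = sin φ).
The central angle between the endpoints is δ = arccos(p₁·p₂) ≈ 1.907 rad (109.3°).
Interpolate at f = 2/5 with slerp weights a = sin((1−f)δ)/sin δ ≈ 0.965, b = sin(fδ)/sin δ ≈ 0.732.
p = a·p₁ + b·p₂ ≈ (0.154, 0.807, -0.569); φ = arcsin(p_z) ≈ -34.71°, λ = atan2(p_y, p_x) ≈ 79.18°.

≈ lat 34.7°S, lon 79.2°E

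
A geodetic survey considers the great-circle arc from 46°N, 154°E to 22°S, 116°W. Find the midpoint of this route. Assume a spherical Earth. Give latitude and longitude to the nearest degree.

The haversine formula gives a central angle δ ≈ 1.844 rad (105.6°) between the endpoints.
Interpolate at f = 1/2 with slerp weights a = sin((1−f)δ)/sin δ ≈ 0.827, b = sin(fδ)/sin δ ≈ 0.827.
p = a·p₁ + b·p₂ ≈ (-0.853, -0.438, 0.285); φ = arcsin(p_z) ≈ 16.57°, λ = atan2(p_y, p_x) ≈ -152.84°.

≈ 17°N, 153°W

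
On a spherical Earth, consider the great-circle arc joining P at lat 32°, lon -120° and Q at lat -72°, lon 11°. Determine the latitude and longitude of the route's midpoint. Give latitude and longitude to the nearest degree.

The haversine formula gives a central angle δ ≈ 2.313 rad (132.5°) between the endpoints.
Interpolate at f = 1/2 with slerp weights a = sin((1−f)δ)/sin δ ≈ 1.242, b = sin(fδ)/sin δ ≈ 1.242.
p = a·p₁ + b·p₂ ≈ (-0.150, -0.839, -0.523); φ = arcsin(p_z) ≈ -31.54°, λ = atan2(p_y, p_x) ≈ -100.13°.

≈ lat -32°, lon -100°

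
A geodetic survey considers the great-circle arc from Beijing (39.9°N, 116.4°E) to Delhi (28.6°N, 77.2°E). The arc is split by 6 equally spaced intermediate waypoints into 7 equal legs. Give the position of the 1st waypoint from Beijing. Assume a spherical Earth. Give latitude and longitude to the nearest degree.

The haversine formula gives a central angle δ ≈ 0.593 rad (34.0°) between the endpoints.
Interpolate at f = 1/7 with slerp weights a = sin((1−f)δ)/sin δ ≈ 0.871, b = sin(fδ)/sin δ ≈ 0.151.
p = a·p₁ + b·p₂ ≈ (-0.268, 0.728, 0.631); φ = arcsin(p_z) ≈ 39.13°, λ = atan2(p_y, p_x) ≈ 110.18°.

≈ 39°N, 110°E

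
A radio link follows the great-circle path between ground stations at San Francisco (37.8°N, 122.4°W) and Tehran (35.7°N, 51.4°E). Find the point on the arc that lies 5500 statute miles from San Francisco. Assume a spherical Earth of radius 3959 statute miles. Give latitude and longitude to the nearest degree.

≈ 62°N, 46°E

The haversine formula gives a central angle δ ≈ 1.855 rad (106.3°) between the endpoints. The total great-circle distance is δ·R ≈ 1.855 × 3959 ≈ 7343 mi, so the target fraction is f = 5500/7343 ≈ 0.749.
Interpolate at f ≈ 0.749 with slerp weights a = sin((1−f)δ)/sin δ ≈ 0.468, b = sin(fδ)/sin δ ≈ 1.025.
p = a·p₁ + b·p₂ ≈ (0.321, 0.338, 0.885); φ = arcsin(p_z) ≈ 62.20°, λ = atan2(p_y, p_x) ≈ 46.49°.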